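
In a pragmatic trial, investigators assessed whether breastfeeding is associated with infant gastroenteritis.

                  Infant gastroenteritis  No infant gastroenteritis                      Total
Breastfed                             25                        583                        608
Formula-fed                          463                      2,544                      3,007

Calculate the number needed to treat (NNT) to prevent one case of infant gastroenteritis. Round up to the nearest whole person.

Risk in treated group = 25/608 = 0.04112; risk in control = 463/3007 = 0.15397.
Absolute risk reduction = 0.15397 − 0.04112 = 0.11286
NNT = 1 / ARR = 1 / 0.11286 = 8.861 → round up → 9

9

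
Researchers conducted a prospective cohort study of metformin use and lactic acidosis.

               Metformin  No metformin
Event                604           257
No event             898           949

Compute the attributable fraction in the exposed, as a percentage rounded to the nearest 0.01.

Reading the table with exposure as columns: a = 604 (Metformin, case), b = 898 (Metformin, non-case), c = 257 (No metformin, case), d = 949.
Risk in exposed = 604/1502 = 0.40213; risk in unexposed = 257/1206 = 0.21310.
RR = 0.40213/0.21310 = 1.88704
AR% = (RR − 1)/RR × 100 = (1.88704 − 1)/1.88704 × 100 = 47.0070%

47.01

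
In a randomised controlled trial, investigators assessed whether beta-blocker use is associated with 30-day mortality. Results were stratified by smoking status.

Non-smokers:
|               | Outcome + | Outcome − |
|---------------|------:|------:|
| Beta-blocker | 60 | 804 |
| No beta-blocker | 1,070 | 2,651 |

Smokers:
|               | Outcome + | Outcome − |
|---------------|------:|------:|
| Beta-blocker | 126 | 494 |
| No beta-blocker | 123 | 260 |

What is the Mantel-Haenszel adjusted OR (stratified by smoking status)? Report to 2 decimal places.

0.27

OR_MH = Σ(aᵢdᵢ/nᵢ) / Σ(bᵢcᵢ/nᵢ), where nᵢ is the stratum total.
Stratum 1 (Non-smokers): n = 4585; a·d/n = 60·2651/4585 = 34.6914; b·c/n = 804·1070/4585 = 187.6292
Stratum 2 (Smokers): n = 1003; a·d/n = 126·260/1003 = 32.6620; b·c/n = 494·123/1003 = 60.5803
OR_MH = (34.6914 + 32.6620) / (187.6292 + 60.5803) = 67.3534 / 248.2095 = 0.27136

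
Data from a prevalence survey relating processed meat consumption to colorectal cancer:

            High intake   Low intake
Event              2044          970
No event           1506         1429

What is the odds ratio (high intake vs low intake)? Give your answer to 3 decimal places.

Reading the table with exposure as columns: a = 2044 (High intake, case), b = 1506 (High intake, non-case), c = 970 (Low intake, case), d = 1429.
OR = (a·d)/(b·c) = (2044 × 1429) / (1506 × 970) = 2920876 / 1460820 = 1.99948
The odds of colorectal cancer are about 2.00 times as high in the high intake group.

1.999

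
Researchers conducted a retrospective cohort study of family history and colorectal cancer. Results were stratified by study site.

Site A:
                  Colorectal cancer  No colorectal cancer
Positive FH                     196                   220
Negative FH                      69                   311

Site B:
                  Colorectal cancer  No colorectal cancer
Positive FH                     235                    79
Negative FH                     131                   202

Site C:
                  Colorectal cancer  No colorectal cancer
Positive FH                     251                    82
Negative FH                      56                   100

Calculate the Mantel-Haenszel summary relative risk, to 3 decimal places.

2.138

RR_MH = Σ(aᵢ·n₀ᵢ/nᵢ) / Σ(cᵢ·n₁ᵢ/nᵢ), with n₁ᵢ = aᵢ+bᵢ (exposed), n₀ᵢ = cᵢ+dᵢ (unexposed), nᵢ = n₁ᵢ+n₀ᵢ.
Stratum 1 (Site A): n₁ = 416, n₀ = 380, n = 796; a·n₀/n = 196·380/796 = 93.5678; c·n₁/n = 69·416/796 = 36.0603
Stratum 2 (Site B): n₁ = 314, n₀ = 333, n = 647; a·n₀/n = 235·333/647 = 120.9505; c·n₁/n = 131·314/647 = 63.5765
Stratum 3 (Site C): n₁ = 333, n₀ = 156, n = 489; a·n₀/n = 251·156/489 = 80.0736; c·n₁/n = 56·333/489 = 38.1350
RR_MH = (93.5678 + 120.9505 + 80.0736) / (36.0603 + 63.5765 + 38.1350) = 294.5920 / 137.7718 = 2.13826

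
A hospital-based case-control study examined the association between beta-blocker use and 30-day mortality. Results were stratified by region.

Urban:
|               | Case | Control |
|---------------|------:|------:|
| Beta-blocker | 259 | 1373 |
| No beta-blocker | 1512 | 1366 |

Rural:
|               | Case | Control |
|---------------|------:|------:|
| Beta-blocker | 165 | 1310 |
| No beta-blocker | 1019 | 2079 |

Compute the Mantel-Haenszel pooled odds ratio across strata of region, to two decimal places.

OR_MH = Σ(aᵢdᵢ/nᵢ) / Σ(bᵢcᵢ/nᵢ), where nᵢ is the stratum total.
Stratum 1 (Urban): n = 4510; a·d/n = 259·1366/4510 = 78.4466; b·c/n = 1373·1512/4510 = 460.3051
Stratum 2 (Rural): n = 4573; a·d/n = 165·2079/4573 = 75.0131; b·c/n = 1310·1019/4573 = 291.9068
OR_MH = (78.4466 + 75.0131) / (460.3051 + 291.9068) = 153.4597 / 752.2119 = 0.20401

0.20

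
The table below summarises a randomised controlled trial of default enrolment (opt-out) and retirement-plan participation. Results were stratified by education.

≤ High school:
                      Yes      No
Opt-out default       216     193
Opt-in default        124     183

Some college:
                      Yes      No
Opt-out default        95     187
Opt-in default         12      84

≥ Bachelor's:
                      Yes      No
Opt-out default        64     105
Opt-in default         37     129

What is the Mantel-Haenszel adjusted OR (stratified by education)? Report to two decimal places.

OR_MH = Σ(aᵢdᵢ/nᵢ) / Σ(bᵢcᵢ/nᵢ), where nᵢ is the stratum total.
Stratum 1 (≤ High school): n = 716; a·d/n = 216·183/716 = 55.2067; b·c/n = 193·124/716 = 33.4246
Stratum 2 (Some college): n = 378; a·d/n = 95·84/378 = 21.1111; b·c/n = 187·12/378 = 5.9365
Stratum 3 (≥ Bachelor's): n = 335; a·d/n = 64·129/335 = 24.6448; b·c/n = 105·37/335 = 11.5970
OR_MH = (55.2067 + 21.1111 + 24.6448) / (33.4246 + 5.9365 + 11.5970) = 100.9626 / 50.9581 = 1.98129

1.98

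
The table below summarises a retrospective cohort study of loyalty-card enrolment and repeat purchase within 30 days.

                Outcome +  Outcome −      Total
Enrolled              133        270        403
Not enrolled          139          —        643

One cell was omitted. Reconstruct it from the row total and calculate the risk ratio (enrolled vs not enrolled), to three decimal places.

The missing cell is in the unexposed row: 643 − 139 = 504.
So a = 133, b = 270, c = 139, d = 504.
RR = [a/(a+b)] / [c/(c+d)] = (133/403) / (139/643) = 0.33002/0.21617 = 1.52666

1.527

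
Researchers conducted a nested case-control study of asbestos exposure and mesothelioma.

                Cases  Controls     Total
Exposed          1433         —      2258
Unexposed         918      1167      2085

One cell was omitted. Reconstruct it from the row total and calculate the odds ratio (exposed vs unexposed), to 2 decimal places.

2.21

The missing cell is in the exposed row: 2258 − 1433 = 825.
So a = 1433, b = 825, c = 918, d = 1167.
OR = (a·d)/(b·c) = (1433 × 1167) / (825 × 918) = 1672311 / 757350 = 2.20811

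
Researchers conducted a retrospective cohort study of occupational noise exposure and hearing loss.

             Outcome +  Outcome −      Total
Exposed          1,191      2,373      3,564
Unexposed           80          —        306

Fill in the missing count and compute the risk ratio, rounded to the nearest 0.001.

1.278

The missing cell is in the unexposed row: 306 − 80 = 226.
So a = 1191, b = 2373, c = 80, d = 226.
RR = [a/(a+b)] / [c/(c+d)] = (1191/3564) / (80/306) = 0.33418/0.26144 = 1.27822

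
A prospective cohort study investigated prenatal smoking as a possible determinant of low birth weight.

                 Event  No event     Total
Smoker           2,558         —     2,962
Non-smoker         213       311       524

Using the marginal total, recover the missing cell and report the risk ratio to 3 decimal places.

The missing cell is in the exposed row: 2962 − 2558 = 404.
So a = 2558, b = 404, c = 213, d = 311.
RR = [a/(a+b)] / [c/(c+d)] = (2558/2962) / (213/524) = 0.86361/0.40649 = 2.12455

2.125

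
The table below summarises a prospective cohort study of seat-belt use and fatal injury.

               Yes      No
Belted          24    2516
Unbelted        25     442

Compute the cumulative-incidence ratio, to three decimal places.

Cells: a = 24, b = 2516, c = 25, d = 442.
Risk in exposed = 24/2540 = 0.00945; risk in unexposed = 25/467 = 0.05353.
RR = 0.00945 / 0.05353 = 0.17650
The risk is 82% lower among the exposed than among the unexposed.

0.177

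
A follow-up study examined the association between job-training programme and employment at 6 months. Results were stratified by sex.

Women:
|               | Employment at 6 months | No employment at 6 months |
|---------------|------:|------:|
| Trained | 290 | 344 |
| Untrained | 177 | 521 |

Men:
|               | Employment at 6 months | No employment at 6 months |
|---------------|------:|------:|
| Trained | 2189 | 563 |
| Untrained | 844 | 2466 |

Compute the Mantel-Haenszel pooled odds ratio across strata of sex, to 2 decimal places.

8.09

OR_MH = Σ(aᵢdᵢ/nᵢ) / Σ(bᵢcᵢ/nᵢ), where nᵢ is the stratum total.
Stratum 1 (Women): n = 1332; a·d/n = 290·521/1332 = 113.4309; b·c/n = 344·177/1332 = 45.7117
Stratum 2 (Men): n = 6062; a·d/n = 2189·2466/6062 = 890.4774; b·c/n = 563·844/6062 = 78.3854
OR_MH = (113.4309 + 890.4774) / (45.7117 + 78.3854) = 1003.9083 / 124.0971 = 8.08970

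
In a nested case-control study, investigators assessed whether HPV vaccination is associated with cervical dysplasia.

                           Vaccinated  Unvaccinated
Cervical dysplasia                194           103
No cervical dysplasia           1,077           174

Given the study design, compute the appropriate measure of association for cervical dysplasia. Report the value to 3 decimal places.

Reading the table with exposure as columns: a = 194 (Vaccinated, case), b = 1077 (Vaccinated, non-case), c = 103 (Unvaccinated, case), d = 174.
This is a nested case-control study: participants were sampled on outcome status, so risks in the source population cannot be estimated directly — relative risk is not valid here. The odds ratio is the appropriate measure.
OR = (a·d)/(b·c) = (194 × 174) / (1077 × 103) = 33756 / 110931 = 0.30430

0.304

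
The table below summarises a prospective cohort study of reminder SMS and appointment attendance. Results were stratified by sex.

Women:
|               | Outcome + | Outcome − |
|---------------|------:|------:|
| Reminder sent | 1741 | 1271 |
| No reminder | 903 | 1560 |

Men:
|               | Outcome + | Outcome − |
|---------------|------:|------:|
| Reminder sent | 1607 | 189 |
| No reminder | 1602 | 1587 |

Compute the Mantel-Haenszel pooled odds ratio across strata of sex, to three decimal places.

OR_MH = Σ(aᵢdᵢ/nᵢ) / Σ(bᵢcᵢ/nᵢ), where nᵢ is the stratum total.
Stratum 1 (Women): n = 5475; a·d/n = 1741·1560/5475 = 496.0658; b·c/n = 1271·903/5475 = 209.6279
Stratum 2 (Men): n = 4985; a·d/n = 1607·1587/4985 = 511.5966; b·c/n = 189·1602/4985 = 60.7378
OR_MH = (496.0658 + 511.5966) / (209.6279 + 60.7378) = 1007.6623 / 270.3658 = 3.72703

3.727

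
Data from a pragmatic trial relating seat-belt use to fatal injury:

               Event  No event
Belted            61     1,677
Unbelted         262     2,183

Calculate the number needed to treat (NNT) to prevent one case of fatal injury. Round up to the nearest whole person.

14

Risk in treated group = 61/1738 = 0.03510; risk in control = 262/2445 = 0.10716.
Absolute risk reduction = 0.10716 − 0.03510 = 0.07206
NNT = 1 / ARR = 1 / 0.07206 = 13.877 → round up → 14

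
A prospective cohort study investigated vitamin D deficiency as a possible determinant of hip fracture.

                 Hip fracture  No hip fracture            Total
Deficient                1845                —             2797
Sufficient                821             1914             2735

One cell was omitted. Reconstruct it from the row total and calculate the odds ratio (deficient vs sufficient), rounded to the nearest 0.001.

The missing cell is in the exposed row: 2797 − 1845 = 952.
So a = 1845, b = 952, c = 821, d = 1914.
OR = (a·d)/(b·c) = (1845 × 1914) / (952 × 821) = 3531330 / 781592 = 4.51812

4.518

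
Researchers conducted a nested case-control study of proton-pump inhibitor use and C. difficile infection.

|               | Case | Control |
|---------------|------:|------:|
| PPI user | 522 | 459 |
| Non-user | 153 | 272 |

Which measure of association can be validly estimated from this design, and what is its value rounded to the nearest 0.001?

Cells: a = 522, b = 459, c = 153, d = 272.
This is a nested case-control study: participants were sampled on outcome status, so risks in the source population cannot be estimated directly — relative risk is not valid here. The odds ratio is the appropriate measure.
OR = (a·d)/(b·c) = (522 × 272) / (459 × 153) = 141984 / 70227 = 2.02179

2.022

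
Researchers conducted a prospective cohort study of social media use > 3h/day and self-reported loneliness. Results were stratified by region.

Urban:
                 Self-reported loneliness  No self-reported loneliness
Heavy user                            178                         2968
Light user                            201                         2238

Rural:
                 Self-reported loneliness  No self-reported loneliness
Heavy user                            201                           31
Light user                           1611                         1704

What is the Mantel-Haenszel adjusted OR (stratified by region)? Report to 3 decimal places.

1.389

OR_MH = Σ(aᵢdᵢ/nᵢ) / Σ(bᵢcᵢ/nᵢ), where nᵢ is the stratum total.
Stratum 1 (Urban): n = 5585; a·d/n = 178·2238/5585 = 71.3275; b·c/n = 2968·201/5585 = 106.8161
Stratum 2 (Rural): n = 3547; a·d/n = 201·1704/3547 = 96.5616; b·c/n = 31·1611/3547 = 14.0798
OR_MH = (71.3275 + 96.5616) / (106.8161 + 14.0798) = 167.8891 / 120.8959 = 1.38871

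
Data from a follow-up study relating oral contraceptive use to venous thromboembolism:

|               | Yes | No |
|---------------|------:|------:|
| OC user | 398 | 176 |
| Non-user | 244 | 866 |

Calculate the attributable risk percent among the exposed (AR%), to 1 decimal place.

Cells: a = 398, b = 176, c = 244, d = 866.
Risk in exposed = 398/574 = 0.69338; risk in unexposed = 244/1110 = 0.21982.
RR = 0.69338/0.21982 = 3.15431
AR% = (RR − 1)/RR × 100 = (3.15431 − 1)/3.15431 × 100 = 68.2973%

68.3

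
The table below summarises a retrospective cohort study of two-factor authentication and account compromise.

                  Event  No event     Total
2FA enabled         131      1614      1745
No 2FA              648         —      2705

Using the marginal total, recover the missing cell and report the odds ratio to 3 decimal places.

0.258

The missing cell is in the unexposed row: 2705 − 648 = 2057.
So a = 131, b = 1614, c = 648, d = 2057.
OR = (a·d)/(b·c) = (131 × 2057) / (1614 × 648) = 269467 / 1045872 = 0.25765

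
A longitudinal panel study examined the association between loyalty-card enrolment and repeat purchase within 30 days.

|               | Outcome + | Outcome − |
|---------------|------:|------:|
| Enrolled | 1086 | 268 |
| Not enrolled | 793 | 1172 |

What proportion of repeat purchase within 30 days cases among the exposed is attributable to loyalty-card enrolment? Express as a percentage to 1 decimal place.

49.7

Cells: a = 1086, b = 268, c = 793, d = 1172.
Risk in exposed = 1086/1354 = 0.80207; risk in unexposed = 793/1965 = 0.40356.
RR = 0.80207/0.40356 = 1.98747
AR% = (RR − 1)/RR × 100 = (1.98747 − 1)/1.98747 × 100 = 49.6848%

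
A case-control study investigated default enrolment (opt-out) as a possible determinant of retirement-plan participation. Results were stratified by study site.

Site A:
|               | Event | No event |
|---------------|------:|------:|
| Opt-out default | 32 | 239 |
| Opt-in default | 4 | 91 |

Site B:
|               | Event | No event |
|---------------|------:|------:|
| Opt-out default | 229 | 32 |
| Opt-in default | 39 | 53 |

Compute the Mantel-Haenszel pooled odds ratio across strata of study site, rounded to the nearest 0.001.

OR_MH = Σ(aᵢdᵢ/nᵢ) / Σ(bᵢcᵢ/nᵢ), where nᵢ is the stratum total.
Stratum 1 (Site A): n = 366; a·d/n = 32·91/366 = 7.9563; b·c/n = 239·4/366 = 2.6120
Stratum 2 (Site B): n = 353; a·d/n = 229·53/353 = 34.3824; b·c/n = 32·39/353 = 3.5354
OR_MH = (7.9563 + 34.3824) / (2.6120 + 3.5354) = 42.3387 / 6.1474 = 6.88722

6.887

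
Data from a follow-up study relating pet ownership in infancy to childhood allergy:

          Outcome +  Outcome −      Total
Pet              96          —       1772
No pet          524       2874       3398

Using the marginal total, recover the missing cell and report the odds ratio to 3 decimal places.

0.314

The missing cell is in the exposed row: 1772 − 96 = 1676.
So a = 96, b = 1676, c = 524, d = 2874.
OR = (a·d)/(b·c) = (96 × 2874) / (1676 × 524) = 275904 / 878224 = 0.31416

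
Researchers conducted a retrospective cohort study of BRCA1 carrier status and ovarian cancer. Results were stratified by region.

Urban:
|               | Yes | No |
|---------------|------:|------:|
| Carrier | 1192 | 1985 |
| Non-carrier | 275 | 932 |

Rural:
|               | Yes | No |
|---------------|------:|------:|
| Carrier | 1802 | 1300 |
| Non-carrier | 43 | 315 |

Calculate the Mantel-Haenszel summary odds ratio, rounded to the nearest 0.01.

OR_MH = Σ(aᵢdᵢ/nᵢ) / Σ(bᵢcᵢ/nᵢ), where nᵢ is the stratum total.
Stratum 1 (Urban): n = 4384; a·d/n = 1192·932/4384 = 253.4088; b·c/n = 1985·275/4384 = 124.5153
Stratum 2 (Rural): n = 3460; a·d/n = 1802·315/3460 = 164.0549; b·c/n = 1300·43/3460 = 16.1561
OR_MH = (253.4088 + 164.0549) / (124.5153 + 16.1561) = 417.4637 / 140.6714 = 2.96765

2.97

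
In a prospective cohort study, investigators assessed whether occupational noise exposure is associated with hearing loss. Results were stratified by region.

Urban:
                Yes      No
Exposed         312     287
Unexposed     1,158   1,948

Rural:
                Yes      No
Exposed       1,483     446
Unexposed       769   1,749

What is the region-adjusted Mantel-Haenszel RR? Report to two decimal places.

2.11

RR_MH = Σ(aᵢ·n₀ᵢ/nᵢ) / Σ(cᵢ·n₁ᵢ/nᵢ), with n₁ᵢ = aᵢ+bᵢ (exposed), n₀ᵢ = cᵢ+dᵢ (unexposed), nᵢ = n₁ᵢ+n₀ᵢ.
Stratum 1 (Urban): n₁ = 599, n₀ = 3106, n = 3705; a·n₀/n = 312·3106/3705 = 261.5579; c·n₁/n = 1158·599/3705 = 187.2178
Stratum 2 (Rural): n₁ = 1929, n₀ = 2518, n = 4447; a·n₀/n = 1483·2518/4447 = 839.7108; c·n₁/n = 769·1929/4447 = 333.5734
RR_MH = (261.5579 + 839.7108) / (187.2178 + 333.5734) = 1101.2687 / 520.7912 = 2.11461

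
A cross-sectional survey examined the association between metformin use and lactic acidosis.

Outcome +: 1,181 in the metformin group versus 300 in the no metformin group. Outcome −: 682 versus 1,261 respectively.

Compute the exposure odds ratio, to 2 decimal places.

From the description: a = 1181, b = 682, c = 300, d = 1261.
OR = (a·d)/(b·c) = (1181 × 1261) / (682 × 300) = 1489241 / 204600 = 7.27879
The odds of lactic acidosis are about 7.28 times as high in the metformin group.

7.28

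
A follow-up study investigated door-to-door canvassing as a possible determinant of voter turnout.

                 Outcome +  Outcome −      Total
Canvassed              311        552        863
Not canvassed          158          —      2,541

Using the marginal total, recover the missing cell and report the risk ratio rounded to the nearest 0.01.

The missing cell is in the unexposed row: 2541 − 158 = 2383.
So a = 311, b = 552, c = 158, d = 2383.
RR = [a/(a+b)] / [c/(c+d)] = (311/863) / (158/2541) = 0.36037/0.06218 = 5.79558

5.80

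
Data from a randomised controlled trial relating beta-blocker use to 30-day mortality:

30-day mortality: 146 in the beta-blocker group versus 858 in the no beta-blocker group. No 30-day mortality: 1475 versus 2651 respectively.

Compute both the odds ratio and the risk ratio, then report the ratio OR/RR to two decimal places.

0.83

From the description: a = 146, b = 1475, c = 858, d = 2651.
OR = (146·2651)/(1475·858) = 387046/1265550 = 0.30583
Risk in exposed = 146/1621 = 0.09007; risk in unexposed = 858/3509 = 0.24451; RR = 0.36835
OR/RR = 0.30583 / 0.36835 = 0.83027
The outcome is not rare, so the OR lies further from 1 than the RR.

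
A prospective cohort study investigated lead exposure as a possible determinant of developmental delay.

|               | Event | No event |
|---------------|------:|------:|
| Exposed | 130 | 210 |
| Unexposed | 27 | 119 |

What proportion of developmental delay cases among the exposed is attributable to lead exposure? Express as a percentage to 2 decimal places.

51.63

Cells: a = 130, b = 210, c = 27, d = 119.
Risk in exposed = 130/340 = 0.38235; risk in unexposed = 27/146 = 0.18493.
RR = 0.38235/0.18493 = 2.06754
AR% = (RR − 1)/RR × 100 = (2.06754 − 1)/2.06754 × 100 = 51.6333%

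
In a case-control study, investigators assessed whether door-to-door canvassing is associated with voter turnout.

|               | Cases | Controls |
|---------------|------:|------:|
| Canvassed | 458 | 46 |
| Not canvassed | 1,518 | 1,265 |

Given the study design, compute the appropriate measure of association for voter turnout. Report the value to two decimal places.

Cells: a = 458, b = 46, c = 1518, d = 1265.
This is a case-control study: participants were sampled on outcome status, so risks in the source population cannot be estimated directly — relative risk is not valid here. The odds ratio is the appropriate measure.
OR = (a·d)/(b·c) = (458 × 1265) / (46 × 1518) = 579370 / 69828 = 8.29710

8.30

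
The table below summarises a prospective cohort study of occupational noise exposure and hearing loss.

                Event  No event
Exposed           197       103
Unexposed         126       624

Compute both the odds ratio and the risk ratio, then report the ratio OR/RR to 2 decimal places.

2.42

Cells: a = 197, b = 103, c = 126, d = 624.
OR = (197·624)/(103·126) = 122928/12978 = 9.47203
Risk in exposed = 197/300 = 0.65667; risk in unexposed = 126/750 = 0.16800; RR = 3.90873
OR/RR = 9.47203 / 3.90873 = 2.42330
The outcome is not rare, so the OR lies further from 1 than the RR.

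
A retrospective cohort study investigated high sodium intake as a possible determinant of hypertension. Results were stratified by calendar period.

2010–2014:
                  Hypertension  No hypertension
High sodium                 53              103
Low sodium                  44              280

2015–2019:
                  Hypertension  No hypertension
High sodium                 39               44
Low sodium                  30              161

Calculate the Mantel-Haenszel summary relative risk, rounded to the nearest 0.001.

RR_MH = Σ(aᵢ·n₀ᵢ/nᵢ) / Σ(cᵢ·n₁ᵢ/nᵢ), with n₁ᵢ = aᵢ+bᵢ (exposed), n₀ᵢ = cᵢ+dᵢ (unexposed), nᵢ = n₁ᵢ+n₀ᵢ.
Stratum 1 (2010–2014): n₁ = 156, n₀ = 324, n = 480; a·n₀/n = 53·324/480 = 35.7750; c·n₁/n = 44·156/480 = 14.3000
Stratum 2 (2015–2019): n₁ = 83, n₀ = 191, n = 274; a·n₀/n = 39·191/274 = 27.1861; c·n₁/n = 30·83/274 = 9.0876
RR_MH = (35.7750 + 27.1861) / (14.3000 + 9.0876) = 62.9611 / 23.3876 = 2.69207

2.692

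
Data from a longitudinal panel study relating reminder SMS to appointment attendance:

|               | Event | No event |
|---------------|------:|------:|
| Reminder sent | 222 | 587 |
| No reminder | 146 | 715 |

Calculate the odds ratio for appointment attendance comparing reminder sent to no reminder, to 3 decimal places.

1.852

Cells: a = 222, b = 587, c = 146, d = 715.
OR = (a·d)/(b·c) = (222 × 715) / (587 × 146) = 158730 / 85702 = 1.85212
The odds of appointment attendance are about 1.85 times as high in the reminder sent group.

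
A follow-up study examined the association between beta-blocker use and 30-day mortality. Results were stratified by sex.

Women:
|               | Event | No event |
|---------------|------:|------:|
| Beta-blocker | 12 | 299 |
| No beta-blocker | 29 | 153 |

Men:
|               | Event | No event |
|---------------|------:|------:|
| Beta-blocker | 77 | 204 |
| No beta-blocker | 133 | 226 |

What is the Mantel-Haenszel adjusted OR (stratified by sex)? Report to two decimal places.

0.52

OR_MH = Σ(aᵢdᵢ/nᵢ) / Σ(bᵢcᵢ/nᵢ), where nᵢ is the stratum total.
Stratum 1 (Women): n = 493; a·d/n = 12·153/493 = 3.7241; b·c/n = 299·29/493 = 17.5882
Stratum 2 (Men): n = 640; a·d/n = 77·226/640 = 27.1906; b·c/n = 204·133/640 = 42.3937
OR_MH = (3.7241 + 27.1906) / (17.5882 + 42.3937) = 30.9148 / 59.9820 = 0.51540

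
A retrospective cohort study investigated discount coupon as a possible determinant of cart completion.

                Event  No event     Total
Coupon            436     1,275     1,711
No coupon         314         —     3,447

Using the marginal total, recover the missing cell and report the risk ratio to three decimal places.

2.797

The missing cell is in the unexposed row: 3447 − 314 = 3133.
So a = 436, b = 1275, c = 314, d = 3133.
RR = [a/(a+b)] / [c/(c+d)] = (436/1711) / (314/3447) = 0.25482/0.09109 = 2.79736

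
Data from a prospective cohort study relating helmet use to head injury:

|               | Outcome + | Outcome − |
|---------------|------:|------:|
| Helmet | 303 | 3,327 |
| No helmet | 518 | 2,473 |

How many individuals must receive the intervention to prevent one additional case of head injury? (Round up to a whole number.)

Risk in treated group = 303/3630 = 0.08347; risk in control = 518/2991 = 0.17319.
Absolute risk reduction = 0.17319 − 0.08347 = 0.08972
NNT = 1 / ARR = 1 / 0.08972 = 11.146 → round up → 12

12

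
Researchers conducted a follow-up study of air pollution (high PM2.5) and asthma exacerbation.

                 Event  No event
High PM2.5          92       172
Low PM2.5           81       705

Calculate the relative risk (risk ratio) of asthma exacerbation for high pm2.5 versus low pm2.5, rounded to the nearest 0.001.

Cells: a = 92, b = 172, c = 81, d = 705.
Risk in exposed = 92/264 = 0.34848; risk in unexposed = 81/786 = 0.10305.
RR = 0.34848 / 0.10305 = 3.38159
The risk among the exposed is 3.38 times that among the unexposed.

3.382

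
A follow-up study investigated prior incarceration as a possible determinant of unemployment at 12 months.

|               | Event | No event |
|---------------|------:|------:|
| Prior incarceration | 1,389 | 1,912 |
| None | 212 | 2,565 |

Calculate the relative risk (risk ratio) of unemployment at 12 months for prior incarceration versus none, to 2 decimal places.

Cells: a = 1389, b = 1912, c = 212, d = 2565.
Risk in exposed = 1389/3301 = 0.42078; risk in unexposed = 212/2777 = 0.07634.
RR = 0.42078 / 0.07634 = 5.51184
The risk among the exposed is 5.51 times that among the unexposed.

5.51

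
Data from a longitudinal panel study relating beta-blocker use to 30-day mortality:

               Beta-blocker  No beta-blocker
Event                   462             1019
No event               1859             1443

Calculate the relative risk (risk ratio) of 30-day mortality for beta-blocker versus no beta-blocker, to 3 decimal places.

0.481

Reading the table with exposure as columns: a = 462 (Beta-blocker, case), b = 1859 (Beta-blocker, non-case), c = 1019 (No beta-blocker, case), d = 1443.
Risk in exposed = 462/2321 = 0.19905; risk in unexposed = 1019/2462 = 0.41389.
RR = 0.19905 / 0.41389 = 0.48093
The risk is 52% lower among the exposed than among the unexposed.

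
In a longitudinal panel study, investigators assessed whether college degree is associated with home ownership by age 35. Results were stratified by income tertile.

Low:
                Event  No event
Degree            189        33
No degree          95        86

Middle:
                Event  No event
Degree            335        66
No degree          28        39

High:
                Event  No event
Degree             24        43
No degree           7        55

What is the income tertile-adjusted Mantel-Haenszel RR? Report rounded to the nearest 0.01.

RR_MH = Σ(aᵢ·n₀ᵢ/nᵢ) / Σ(cᵢ·n₁ᵢ/nᵢ), with n₁ᵢ = aᵢ+bᵢ (exposed), n₀ᵢ = cᵢ+dᵢ (unexposed), nᵢ = n₁ᵢ+n₀ᵢ.
Stratum 1 (Low): n₁ = 222, n₀ = 181, n = 403; a·n₀/n = 189·181/403 = 84.8859; c·n₁/n = 95·222/403 = 52.3325
Stratum 2 (Middle): n₁ = 401, n₀ = 67, n = 468; a·n₀/n = 335·67/468 = 47.9594; c·n₁/n = 28·401/468 = 23.9915
Stratum 3 (High): n₁ = 67, n₀ = 62, n = 129; a·n₀/n = 24·62/129 = 11.5349; c·n₁/n = 7·67/129 = 3.6357
RR_MH = (84.8859 + 47.9594 + 11.5349) / (52.3325 + 23.9915 + 3.6357) = 144.3801 / 79.9596 = 1.80566

1.81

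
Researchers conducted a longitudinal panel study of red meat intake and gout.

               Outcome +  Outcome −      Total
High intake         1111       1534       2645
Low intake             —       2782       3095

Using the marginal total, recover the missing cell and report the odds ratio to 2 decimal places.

The missing cell is in the unexposed row: 3095 − 2782 = 313.
So a = 1111, b = 1534, c = 313, d = 2782.
OR = (a·d)/(b·c) = (1111 × 2782) / (1534 × 313) = 3090802 / 480142 = 6.43727

6.44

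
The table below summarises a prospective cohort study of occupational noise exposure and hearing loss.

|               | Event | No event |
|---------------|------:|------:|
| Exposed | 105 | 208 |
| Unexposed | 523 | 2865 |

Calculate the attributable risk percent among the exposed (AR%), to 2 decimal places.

Cells: a = 105, b = 208, c = 523, d = 2865.
Risk in exposed = 105/313 = 0.33546; risk in unexposed = 523/3388 = 0.15437.
RR = 0.33546/0.15437 = 2.17313
AR% = (RR − 1)/RR × 100 = (2.17313 − 1)/2.17313 × 100 = 53.9835%

53.98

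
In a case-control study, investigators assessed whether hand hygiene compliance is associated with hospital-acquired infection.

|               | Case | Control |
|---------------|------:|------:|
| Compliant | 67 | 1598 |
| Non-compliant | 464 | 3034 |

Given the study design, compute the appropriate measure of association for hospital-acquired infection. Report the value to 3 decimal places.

0.274

Cells: a = 67, b = 1598, c = 464, d = 3034.
This is a case-control study: participants were sampled on outcome status, so risks in the source population cannot be estimated directly — relative risk is not valid here. The odds ratio is the appropriate measure.
OR = (a·d)/(b·c) = (67 × 3034) / (1598 × 464) = 203278 / 741472 = 0.27415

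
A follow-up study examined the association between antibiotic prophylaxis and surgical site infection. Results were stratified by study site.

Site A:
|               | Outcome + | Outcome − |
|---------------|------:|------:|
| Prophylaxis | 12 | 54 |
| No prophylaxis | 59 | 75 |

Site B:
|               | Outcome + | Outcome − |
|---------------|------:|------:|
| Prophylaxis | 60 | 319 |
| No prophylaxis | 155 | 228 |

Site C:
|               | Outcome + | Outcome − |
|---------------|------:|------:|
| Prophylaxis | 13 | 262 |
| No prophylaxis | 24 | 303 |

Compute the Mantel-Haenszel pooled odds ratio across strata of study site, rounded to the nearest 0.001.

0.318

OR_MH = Σ(aᵢdᵢ/nᵢ) / Σ(bᵢcᵢ/nᵢ), where nᵢ is the stratum total.
Stratum 1 (Site A): n = 200; a·d/n = 12·75/200 = 4.5000; b·c/n = 54·59/200 = 15.9300
Stratum 2 (Site B): n = 762; a·d/n = 60·228/762 = 17.9528; b·c/n = 319·155/762 = 64.8885
Stratum 3 (Site C): n = 602; a·d/n = 13·303/602 = 6.5432; b·c/n = 262·24/602 = 10.4452
OR_MH = (4.5000 + 17.9528 + 6.5432) / (15.9300 + 64.8885 + 10.4452) = 28.9959 / 91.2636 = 0.31772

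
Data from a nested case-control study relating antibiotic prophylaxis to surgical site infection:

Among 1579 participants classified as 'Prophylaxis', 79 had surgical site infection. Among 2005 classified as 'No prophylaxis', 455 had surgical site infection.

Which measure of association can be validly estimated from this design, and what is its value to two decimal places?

0.18

From the description: a = 79, b = 1500, c = 455, d = 1550.
This is a nested case-control study: participants were sampled on outcome status, so risks in the source population cannot be estimated directly — relative risk is not valid here. The odds ratio is the appropriate measure.
OR = (a·d)/(b·c) = (79 × 1550) / (1500 × 455) = 122450 / 682500 = 0.17941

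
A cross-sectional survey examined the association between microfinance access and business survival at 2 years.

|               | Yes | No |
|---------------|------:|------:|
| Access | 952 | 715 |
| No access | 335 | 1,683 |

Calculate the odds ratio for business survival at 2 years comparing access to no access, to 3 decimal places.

Cells: a = 952, b = 715, c = 335, d = 1683.
OR = (a·d)/(b·c) = (952 × 1683) / (715 × 335) = 1602216 / 239525 = 6.68914
The odds of business survival at 2 years are about 6.69 times as high in the access group.

6.689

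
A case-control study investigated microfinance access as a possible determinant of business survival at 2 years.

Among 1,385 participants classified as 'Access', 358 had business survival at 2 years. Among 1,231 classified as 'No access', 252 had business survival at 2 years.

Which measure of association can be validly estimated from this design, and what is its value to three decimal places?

1.354

From the description: a = 358, b = 1027, c = 252, d = 979.
This is a case-control study: participants were sampled on outcome status, so risks in the source population cannot be estimated directly — relative risk is not valid here. The odds ratio is the appropriate measure.
OR = (a·d)/(b·c) = (358 × 979) / (1027 × 252) = 350482 / 258804 = 1.35424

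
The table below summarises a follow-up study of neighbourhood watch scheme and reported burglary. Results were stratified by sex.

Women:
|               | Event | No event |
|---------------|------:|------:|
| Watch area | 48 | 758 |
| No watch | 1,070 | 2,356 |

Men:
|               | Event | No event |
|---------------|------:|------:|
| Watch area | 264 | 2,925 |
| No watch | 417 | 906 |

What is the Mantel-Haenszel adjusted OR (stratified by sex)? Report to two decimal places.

OR_MH = Σ(aᵢdᵢ/nᵢ) / Σ(bᵢcᵢ/nᵢ), where nᵢ is the stratum total.
Stratum 1 (Women): n = 4232; a·d/n = 48·2356/4232 = 26.7221; b·c/n = 758·1070/4232 = 191.6493
Stratum 2 (Men): n = 4512; a·d/n = 264·906/4512 = 53.0106; b·c/n = 2925·417/4512 = 270.3291
OR_MH = (26.7221 + 53.0106) / (191.6493 + 270.3291) = 79.7328 / 461.9785 = 0.17259

0.17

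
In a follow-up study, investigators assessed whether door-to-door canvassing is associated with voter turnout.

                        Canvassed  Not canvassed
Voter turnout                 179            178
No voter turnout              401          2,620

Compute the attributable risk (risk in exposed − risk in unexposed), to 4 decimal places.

Reading the table with exposure as columns: a = 179 (Canvassed, case), b = 401 (Canvassed, non-case), c = 178 (Not canvassed, case), d = 2620.
Risk in exposed = 179/580 = 0.308621; risk in unexposed = 178/2798 = 0.063617.
Risk difference = 0.308621 − 0.063617 = 0.245004

0.2450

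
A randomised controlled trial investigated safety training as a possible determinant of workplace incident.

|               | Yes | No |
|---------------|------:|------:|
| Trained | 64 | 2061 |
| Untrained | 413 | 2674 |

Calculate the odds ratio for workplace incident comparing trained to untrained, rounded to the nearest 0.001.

0.201

Cells: a = 64, b = 2061, c = 413, d = 2674.
OR = (a·d)/(b·c) = (64 × 2674) / (2061 × 413) = 171136 / 851193 = 0.20105
Exposure is associated with lower odds of workplace incident (OR = 0.20 < 1).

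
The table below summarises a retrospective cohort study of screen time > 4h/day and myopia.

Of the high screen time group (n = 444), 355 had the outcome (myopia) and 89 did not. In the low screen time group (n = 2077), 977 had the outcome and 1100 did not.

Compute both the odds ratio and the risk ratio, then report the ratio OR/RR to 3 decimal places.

2.642

From the description: a = 355, b = 89, c = 977, d = 1100.
OR = (355·1100)/(89·977) = 390500/86953 = 4.49093
Risk in exposed = 355/444 = 0.79955; risk in unexposed = 977/2077 = 0.47039; RR = 1.69976
OR/RR = 4.49093 / 1.69976 = 2.64210
The outcome is not rare, so the OR lies further from 1 than the RR.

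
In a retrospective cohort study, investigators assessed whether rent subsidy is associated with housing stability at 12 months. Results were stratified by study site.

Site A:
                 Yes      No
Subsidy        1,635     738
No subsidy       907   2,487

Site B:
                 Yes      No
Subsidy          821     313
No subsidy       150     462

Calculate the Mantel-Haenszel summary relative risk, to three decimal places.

2.656

RR_MH = Σ(aᵢ·n₀ᵢ/nᵢ) / Σ(cᵢ·n₁ᵢ/nᵢ), with n₁ᵢ = aᵢ+bᵢ (exposed), n₀ᵢ = cᵢ+dᵢ (unexposed), nᵢ = n₁ᵢ+n₀ᵢ.
Stratum 1 (Site A): n₁ = 2373, n₀ = 3394, n = 5767; a·n₀/n = 1635·3394/5767 = 962.2317; c·n₁/n = 907·2373/5767 = 373.2115
Stratum 2 (Site B): n₁ = 1134, n₀ = 612, n = 1746; a·n₀/n = 821·612/1746 = 287.7732; c·n₁/n = 150·1134/1746 = 97.4227
RR_MH = (962.2317 + 287.7732) / (373.2115 + 97.4227) = 1250.0049 / 470.6342 = 2.65600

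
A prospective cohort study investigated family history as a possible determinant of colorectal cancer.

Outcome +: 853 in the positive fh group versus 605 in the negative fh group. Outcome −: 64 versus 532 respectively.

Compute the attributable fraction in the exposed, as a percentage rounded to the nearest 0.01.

From the description: a = 853, b = 64, c = 605, d = 532.
Risk in exposed = 853/917 = 0.93021; risk in unexposed = 605/1137 = 0.53210.
RR = 0.93021/0.53210 = 1.74817
AR% = (RR − 1)/RR × 100 = (1.74817 − 1)/1.74817 × 100 = 42.7975%

42.80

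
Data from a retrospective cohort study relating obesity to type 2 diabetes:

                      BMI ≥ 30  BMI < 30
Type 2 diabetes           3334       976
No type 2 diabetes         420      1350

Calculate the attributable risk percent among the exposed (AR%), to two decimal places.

52.75

Reading the table with exposure as columns: a = 3334 (BMI ≥ 30, case), b = 420 (BMI ≥ 30, non-case), c = 976 (BMI < 30, case), d = 1350.
Risk in exposed = 3334/3754 = 0.88812; risk in unexposed = 976/2326 = 0.41960.
RR = 0.88812/0.41960 = 2.11656
AR% = (RR − 1)/RR × 100 = (2.11656 − 1)/2.11656 × 100 = 52.7536%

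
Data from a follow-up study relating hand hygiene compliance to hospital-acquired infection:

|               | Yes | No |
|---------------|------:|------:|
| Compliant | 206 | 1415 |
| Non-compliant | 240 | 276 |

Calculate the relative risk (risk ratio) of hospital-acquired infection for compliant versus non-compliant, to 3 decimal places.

0.273

Cells: a = 206, b = 1415, c = 240, d = 276.
Risk in exposed = 206/1621 = 0.12708; risk in unexposed = 240/516 = 0.46512.
RR = 0.12708 / 0.46512 = 0.27323
The risk is 73% lower among the exposed than among the unexposed.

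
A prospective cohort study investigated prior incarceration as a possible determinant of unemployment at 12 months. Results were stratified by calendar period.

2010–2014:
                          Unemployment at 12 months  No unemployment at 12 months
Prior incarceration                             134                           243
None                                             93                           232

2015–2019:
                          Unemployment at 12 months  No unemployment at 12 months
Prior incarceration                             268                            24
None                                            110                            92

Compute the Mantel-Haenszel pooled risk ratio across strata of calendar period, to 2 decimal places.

1.49

RR_MH = Σ(aᵢ·n₀ᵢ/nᵢ) / Σ(cᵢ·n₁ᵢ/nᵢ), with n₁ᵢ = aᵢ+bᵢ (exposed), n₀ᵢ = cᵢ+dᵢ (unexposed), nᵢ = n₁ᵢ+n₀ᵢ.
Stratum 1 (2010–2014): n₁ = 377, n₀ = 325, n = 702; a·n₀/n = 134·325/702 = 62.0370; c·n₁/n = 93·377/702 = 49.9444
Stratum 2 (2015–2019): n₁ = 292, n₀ = 202, n = 494; a·n₀/n = 268·202/494 = 109.5870; c·n₁/n = 110·292/494 = 65.0202
RR_MH = (62.0370 + 109.5870) / (49.9444 + 65.0202) = 171.6241 / 114.9647 = 1.49284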